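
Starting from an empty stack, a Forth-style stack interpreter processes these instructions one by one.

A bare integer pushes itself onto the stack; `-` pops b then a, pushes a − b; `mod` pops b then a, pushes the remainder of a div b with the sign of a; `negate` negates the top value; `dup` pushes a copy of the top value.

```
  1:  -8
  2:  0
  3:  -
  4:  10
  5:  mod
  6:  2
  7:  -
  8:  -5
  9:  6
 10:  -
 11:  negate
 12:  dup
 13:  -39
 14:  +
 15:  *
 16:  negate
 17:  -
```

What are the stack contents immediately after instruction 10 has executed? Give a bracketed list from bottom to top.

-8  → [-8]
0   → [-8, 0]
-   → [-8]
10  → [-8, 10]
mod → [-8]
2   → [-8, 2]
-   → [-10]
-5  → [-10, -5]
6   → [-10, -5, 6]
-   → [-10, -11]

[-10, -11]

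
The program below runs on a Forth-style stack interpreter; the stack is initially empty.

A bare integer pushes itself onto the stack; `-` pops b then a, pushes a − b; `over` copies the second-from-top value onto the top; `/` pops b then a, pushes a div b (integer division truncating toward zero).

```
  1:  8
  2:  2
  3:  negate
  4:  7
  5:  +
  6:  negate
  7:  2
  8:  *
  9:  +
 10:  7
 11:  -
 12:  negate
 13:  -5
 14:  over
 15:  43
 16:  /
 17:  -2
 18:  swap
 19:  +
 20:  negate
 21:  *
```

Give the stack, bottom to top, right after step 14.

8      : 8
2      : 8 2
negate : 8 -2
7      : 8 -2 7
+      : 8 5
negate : 8 -5
2      : 8 -5 2
*      : 8 -10
+      : -2
7      : -2 7
-      : -9
negate : 9
-5     : 9 -5
over   : 9 -5 9

[9, -5, 9]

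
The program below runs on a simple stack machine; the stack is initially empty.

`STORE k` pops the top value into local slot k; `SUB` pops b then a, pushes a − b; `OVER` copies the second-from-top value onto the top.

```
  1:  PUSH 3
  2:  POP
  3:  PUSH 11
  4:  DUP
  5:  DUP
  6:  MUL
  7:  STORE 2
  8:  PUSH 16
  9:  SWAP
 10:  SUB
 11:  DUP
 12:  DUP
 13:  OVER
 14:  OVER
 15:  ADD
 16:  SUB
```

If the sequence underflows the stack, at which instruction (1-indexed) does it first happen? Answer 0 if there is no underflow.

0

PUSH 3  → 3
POP     → (empty)
PUSH 11 → 11
DUP     → 11 11
DUP     → 11 11 11
MUL     → 11 121
STORE 2 → 11
PUSH 16 → 11 16
SWAP    → 16 11
SUB     → 5
DUP     → 5 5
DUP     → 5 5 5
OVER    → 5 5 5 5
OVER    → 5 5 5 5 5
ADD     → 5 5 5 10
SUB     → 5 5 -5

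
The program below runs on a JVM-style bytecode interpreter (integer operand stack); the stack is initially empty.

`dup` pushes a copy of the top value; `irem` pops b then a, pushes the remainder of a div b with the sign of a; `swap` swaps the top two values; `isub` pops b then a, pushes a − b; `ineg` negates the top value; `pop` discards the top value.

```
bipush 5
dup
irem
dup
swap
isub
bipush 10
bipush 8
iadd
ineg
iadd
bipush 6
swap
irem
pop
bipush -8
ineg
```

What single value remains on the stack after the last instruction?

8

bipush 5  : 5
dup       : 5 5
irem      : 0
dup       : 0 0
swap      : 0 0
isub      : 0
bipush 10 : 0 10
bipush 8  : 0 10 8
iadd      : 0 18
ineg      : 0 -18
iadd      : -18
bipush 6  : -18 6
swap      : 6 -18
irem      : 6
pop       : (empty)
bipush -8 : -8
ineg      : 8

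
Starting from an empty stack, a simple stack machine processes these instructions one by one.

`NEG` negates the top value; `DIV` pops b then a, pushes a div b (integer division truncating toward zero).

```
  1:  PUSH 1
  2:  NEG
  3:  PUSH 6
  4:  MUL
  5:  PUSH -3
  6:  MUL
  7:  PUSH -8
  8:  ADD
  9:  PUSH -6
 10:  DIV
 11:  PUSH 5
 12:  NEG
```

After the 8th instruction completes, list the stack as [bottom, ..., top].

[10]

PUSH 1  -> 1
NEG     -> -1
PUSH 6  -> -1 6
MUL     -> -6
PUSH -3 -> -6 -3
MUL     -> 18
PUSH -8 -> 18 -8
ADD     -> 10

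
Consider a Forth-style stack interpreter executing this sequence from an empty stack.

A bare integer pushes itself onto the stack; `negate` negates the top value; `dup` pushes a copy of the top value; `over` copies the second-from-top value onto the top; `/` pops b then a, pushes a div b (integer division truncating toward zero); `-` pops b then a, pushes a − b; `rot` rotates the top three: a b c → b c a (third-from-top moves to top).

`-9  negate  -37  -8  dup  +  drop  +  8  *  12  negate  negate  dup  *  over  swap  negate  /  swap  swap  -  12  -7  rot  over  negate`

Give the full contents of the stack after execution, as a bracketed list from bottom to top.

-9      -9
negate  9
-37     9 -37
-8      9 -37 -8
dup     9 -37 -8 -8
+       9 -37 -16
drop    9 -37
+       -28
8       -28 8
*       -224
12      -224 12
negate  -224 -12
negate  -224 12
dup     -224 12 12
*       -224 144
over    -224 144 -224
swap    -224 -224 144
negate  -224 -224 -144
/       -224 1
swap    1 -224
swap    -224 1
-       -225
12      -225 12
-7      -225 12 -7
rot     12 -7 -225
over    12 -7 -225 -7
negate  12 -7 -225 7

[12, -7, -225, 7]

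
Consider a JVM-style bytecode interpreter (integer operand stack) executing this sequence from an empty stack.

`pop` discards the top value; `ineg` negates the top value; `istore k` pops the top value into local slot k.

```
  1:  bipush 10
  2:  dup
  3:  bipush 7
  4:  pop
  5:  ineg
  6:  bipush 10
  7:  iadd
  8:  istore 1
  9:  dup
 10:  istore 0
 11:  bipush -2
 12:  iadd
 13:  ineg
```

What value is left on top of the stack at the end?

bipush 10 : 10
dup       : 10 10
bipush 7  : 10 10 7
pop       : 10 10
ineg      : 10 -10
bipush 10 : 10 -10 10
iadd      : 10 0
istore 1  : 10
dup       : 10 10
istore 0  : 10
bipush -2 : 10 -2
iadd      : 8
ineg      : -8

-8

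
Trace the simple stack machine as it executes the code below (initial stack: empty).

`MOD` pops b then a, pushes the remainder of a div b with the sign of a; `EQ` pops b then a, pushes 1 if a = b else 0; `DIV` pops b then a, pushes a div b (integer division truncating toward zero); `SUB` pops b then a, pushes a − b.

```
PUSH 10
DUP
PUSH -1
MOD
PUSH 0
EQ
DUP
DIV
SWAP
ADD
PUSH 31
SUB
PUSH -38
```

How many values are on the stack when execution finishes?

2

PUSH 10   10
DUP       10 10
PUSH -1   10 10 -1
MOD       10 0
PUSH 0    10 0 0
EQ        10 1
DUP       10 1 1
DIV       10 1
SWAP      1 10
ADD       11
PUSH 31   11 31
SUB       -20
PUSH -38  -20 -38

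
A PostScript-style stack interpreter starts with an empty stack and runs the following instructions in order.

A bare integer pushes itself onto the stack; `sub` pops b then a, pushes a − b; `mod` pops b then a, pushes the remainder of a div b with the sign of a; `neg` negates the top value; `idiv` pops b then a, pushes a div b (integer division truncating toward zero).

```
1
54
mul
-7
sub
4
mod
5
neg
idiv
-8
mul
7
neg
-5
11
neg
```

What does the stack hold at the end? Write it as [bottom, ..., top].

[0, -7, -5, -11]

1    → 1
54   → 1 54
mul  → 54
-7   → 54 -7
sub  → 61
4    → 61 4
mod  → 1
5    → 1 5
neg  → 1 -5
idiv → 0
-8   → 0 -8
mul  → 0
7    → 0 7
neg  → 0 -7
-5   → 0 -7 -5
11   → 0 -7 -5 11
neg  → 0 -7 -5 -11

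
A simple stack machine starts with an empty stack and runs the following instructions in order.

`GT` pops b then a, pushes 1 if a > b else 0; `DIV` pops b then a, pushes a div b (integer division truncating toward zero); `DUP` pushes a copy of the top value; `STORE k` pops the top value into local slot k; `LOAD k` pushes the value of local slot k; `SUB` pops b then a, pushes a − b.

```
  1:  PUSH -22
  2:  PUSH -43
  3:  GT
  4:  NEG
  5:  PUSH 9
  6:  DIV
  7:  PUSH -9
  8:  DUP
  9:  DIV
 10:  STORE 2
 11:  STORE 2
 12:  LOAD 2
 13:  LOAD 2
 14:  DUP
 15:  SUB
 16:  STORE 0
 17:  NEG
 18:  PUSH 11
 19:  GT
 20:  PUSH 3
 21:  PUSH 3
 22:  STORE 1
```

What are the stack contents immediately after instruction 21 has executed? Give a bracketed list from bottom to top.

[0, 3, 3]

PUSH -22 → [-22]
PUSH -43 → [-22, -43]
GT       → [1]
NEG      → [-1]
PUSH 9   → [-1, 9]
DIV      → [0]
PUSH -9  → [0, -9]
DUP      → [0, -9, -9]
DIV      → [0, 1]
STORE 2  → [0]
STORE 2  → []
LOAD 2   → [0]
LOAD 2   → [0, 0]
DUP      → [0, 0, 0]
SUB      → [0, 0]
STORE 0  → [0]
NEG      → [0]
PUSH 11  → [0, 11]
GT       → [0]
PUSH 3   → [0, 3]
PUSH 3   → [0, 3, 3]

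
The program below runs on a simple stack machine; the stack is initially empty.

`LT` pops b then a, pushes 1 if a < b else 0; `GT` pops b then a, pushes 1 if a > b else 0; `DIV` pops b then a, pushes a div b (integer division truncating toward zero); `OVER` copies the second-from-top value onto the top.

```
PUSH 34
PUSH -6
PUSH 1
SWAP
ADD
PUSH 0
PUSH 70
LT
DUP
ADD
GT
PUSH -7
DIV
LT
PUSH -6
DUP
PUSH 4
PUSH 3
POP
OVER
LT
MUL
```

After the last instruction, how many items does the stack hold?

3

PUSH 34 -> [34]
PUSH -6 -> [34, -6]
PUSH 1  -> [34, -6, 1]
SWAP    -> [34, 1, -6]
ADD     -> [34, -5]
PUSH 0  -> [34, -5, 0]
PUSH 70 -> [34, -5, 0, 70]
LT      -> [34, -5, 1]
DUP     -> [34, -5, 1, 1]
ADD     -> [34, -5, 2]
GT      -> [34, 0]
PUSH -7 -> [34, 0, -7]
DIV     -> [34, 0]
LT      -> [0]
PUSH -6 -> [0, -6]
DUP     -> [0, -6, -6]
PUSH 4  -> [0, -6, -6, 4]
PUSH 3  -> [0, -6, -6, 4, 3]
POP     -> [0, -6, -6, 4]
OVER    -> [0, -6, -6, 4, -6]
LT      -> [0, -6, -6, 0]
MUL     -> [0, -6, 0]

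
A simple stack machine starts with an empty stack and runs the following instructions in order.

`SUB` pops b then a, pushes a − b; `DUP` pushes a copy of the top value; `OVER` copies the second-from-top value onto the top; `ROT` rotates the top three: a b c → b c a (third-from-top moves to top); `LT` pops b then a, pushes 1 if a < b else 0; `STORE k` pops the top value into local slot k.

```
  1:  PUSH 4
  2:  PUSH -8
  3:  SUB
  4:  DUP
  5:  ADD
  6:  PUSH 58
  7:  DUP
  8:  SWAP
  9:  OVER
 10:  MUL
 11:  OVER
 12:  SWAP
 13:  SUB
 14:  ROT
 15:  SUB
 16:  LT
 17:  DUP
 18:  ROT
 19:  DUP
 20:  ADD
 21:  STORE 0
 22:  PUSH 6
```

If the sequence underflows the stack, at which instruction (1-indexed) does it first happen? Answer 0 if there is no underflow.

PUSH 4   4
PUSH -8  4 -8
SUB      12
DUP      12 12
ADD      24
PUSH 58  24 58
DUP      24 58 58
SWAP     24 58 58
OVER     24 58 58 58
MUL      24 58 3364
OVER     24 58 3364 58
SWAP     24 58 58 3364
SUB      24 58 -3306
ROT      58 -3306 24
SUB      58 -3330
LT       0
DUP      0 0
ROT  — needs 3 operands, stack has 2 → underflow

18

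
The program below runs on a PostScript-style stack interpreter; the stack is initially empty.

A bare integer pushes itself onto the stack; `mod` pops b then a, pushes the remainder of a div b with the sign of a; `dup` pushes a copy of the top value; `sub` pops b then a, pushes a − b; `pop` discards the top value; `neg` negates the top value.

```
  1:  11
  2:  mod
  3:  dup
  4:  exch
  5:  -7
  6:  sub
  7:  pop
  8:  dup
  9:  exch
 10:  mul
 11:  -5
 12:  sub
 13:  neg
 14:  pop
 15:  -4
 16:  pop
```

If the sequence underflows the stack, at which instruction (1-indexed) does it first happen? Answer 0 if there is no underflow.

2

11 -> [11]
mod  — needs 2 operands, stack has 1 → underflow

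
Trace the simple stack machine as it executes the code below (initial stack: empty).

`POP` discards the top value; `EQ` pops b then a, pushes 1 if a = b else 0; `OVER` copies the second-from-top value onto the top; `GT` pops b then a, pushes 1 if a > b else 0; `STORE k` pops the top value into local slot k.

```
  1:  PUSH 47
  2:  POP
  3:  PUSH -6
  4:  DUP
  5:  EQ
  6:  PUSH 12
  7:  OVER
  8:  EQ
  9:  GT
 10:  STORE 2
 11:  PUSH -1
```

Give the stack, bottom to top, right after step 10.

[]

PUSH 47 -> [47]
POP     -> []
PUSH -6 -> [-6]
DUP     -> [-6, -6]
EQ      -> [1]
PUSH 12 -> [1, 12]
OVER    -> [1, 12, 1]
EQ      -> [1, 0]
GT      -> [1]
STORE 2 -> []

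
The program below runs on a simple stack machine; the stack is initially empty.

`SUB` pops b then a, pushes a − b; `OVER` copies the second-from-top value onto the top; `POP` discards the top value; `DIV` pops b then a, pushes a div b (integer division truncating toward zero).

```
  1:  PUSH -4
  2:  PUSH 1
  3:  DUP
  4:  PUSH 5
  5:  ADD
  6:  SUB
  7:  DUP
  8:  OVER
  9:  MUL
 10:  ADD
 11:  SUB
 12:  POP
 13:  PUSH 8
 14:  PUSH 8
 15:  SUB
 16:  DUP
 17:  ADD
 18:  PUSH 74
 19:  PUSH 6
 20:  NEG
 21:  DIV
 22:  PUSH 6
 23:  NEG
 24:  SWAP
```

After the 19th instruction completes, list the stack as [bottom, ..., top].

PUSH -4 -> -4
PUSH 1  -> -4 1
DUP     -> -4 1 1
PUSH 5  -> -4 1 1 5
ADD     -> -4 1 6
SUB     -> -4 -5
DUP     -> -4 -5 -5
OVER    -> -4 -5 -5 -5
MUL     -> -4 -5 25
ADD     -> -4 20
SUB     -> -24
POP     -> (empty)
PUSH 8  -> 8
PUSH 8  -> 8 8
SUB     -> 0
DUP     -> 0 0
ADD     -> 0
PUSH 74 -> 0 74
PUSH 6  -> 0 74 6

[0, 74, 6]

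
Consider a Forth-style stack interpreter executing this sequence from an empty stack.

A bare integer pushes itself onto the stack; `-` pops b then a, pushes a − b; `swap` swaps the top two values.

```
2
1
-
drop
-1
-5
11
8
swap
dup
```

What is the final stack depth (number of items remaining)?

2    : [2]
1    : [2, 1]
-    : [1]
drop : []
-1   : [-1]
-5   : [-1, -5]
11   : [-1, -5, 11]
8    : [-1, -5, 11, 8]
swap : [-1, -5, 8, 11]
dup  : [-1, -5, 8, 11, 11]

5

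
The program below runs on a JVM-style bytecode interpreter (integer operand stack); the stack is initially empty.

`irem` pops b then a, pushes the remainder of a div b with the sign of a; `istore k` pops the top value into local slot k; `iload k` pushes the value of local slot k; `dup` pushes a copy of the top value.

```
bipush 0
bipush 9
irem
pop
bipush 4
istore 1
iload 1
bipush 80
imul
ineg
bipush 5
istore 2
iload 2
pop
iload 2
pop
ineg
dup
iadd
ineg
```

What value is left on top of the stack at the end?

bipush 0   0
bipush 9   0 9
irem       0
pop        (empty)
bipush 4   4
istore 1   (empty)
iload 1    4
bipush 80  4 80
imul       320
ineg       -320
bipush 5   -320 5
istore 2   -320
iload 2    -320 5
pop        -320
iload 2    -320 5
pop        -320
ineg       320
dup        320 320
iadd       640
ineg       -640

-640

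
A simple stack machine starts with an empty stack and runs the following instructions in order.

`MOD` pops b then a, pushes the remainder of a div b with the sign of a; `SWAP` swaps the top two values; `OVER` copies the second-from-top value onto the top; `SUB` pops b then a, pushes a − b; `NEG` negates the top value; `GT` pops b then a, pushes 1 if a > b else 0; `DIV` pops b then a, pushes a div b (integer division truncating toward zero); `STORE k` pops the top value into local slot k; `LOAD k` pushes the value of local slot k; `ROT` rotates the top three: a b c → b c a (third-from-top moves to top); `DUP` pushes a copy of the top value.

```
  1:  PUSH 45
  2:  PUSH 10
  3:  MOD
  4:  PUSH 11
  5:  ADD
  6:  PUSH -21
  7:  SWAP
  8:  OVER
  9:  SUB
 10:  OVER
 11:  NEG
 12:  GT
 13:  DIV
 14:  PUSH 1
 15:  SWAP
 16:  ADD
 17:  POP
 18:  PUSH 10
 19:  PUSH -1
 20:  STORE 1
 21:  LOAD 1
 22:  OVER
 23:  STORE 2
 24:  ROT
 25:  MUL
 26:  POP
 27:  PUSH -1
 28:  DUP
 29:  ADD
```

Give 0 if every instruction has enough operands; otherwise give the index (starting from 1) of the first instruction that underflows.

PUSH 45   45
PUSH 10   45 10
MOD       5
PUSH 11   5 11
ADD       16
PUSH -21  16 -21
SWAP      -21 16
OVER      -21 16 -21
SUB       -21 37
OVER      -21 37 -21
NEG       -21 37 21
GT        -21 1
DIV       -21
PUSH 1    -21 1
SWAP      1 -21
ADD       -20
POP       (empty)
PUSH 10   10
PUSH -1   10 -1
STORE 1   10
LOAD 1    10 -1
OVER      10 -1 10
STORE 2   10 -1
ROT  — needs 3 operands, stack has 2 → underflow

24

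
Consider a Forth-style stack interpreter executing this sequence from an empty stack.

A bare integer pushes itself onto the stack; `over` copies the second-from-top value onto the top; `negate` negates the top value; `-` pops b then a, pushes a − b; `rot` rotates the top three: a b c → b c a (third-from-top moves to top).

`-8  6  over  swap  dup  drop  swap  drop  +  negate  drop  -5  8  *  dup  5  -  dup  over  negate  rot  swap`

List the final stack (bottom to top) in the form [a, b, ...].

[-40, -45, -45, 45]

-8     -> [-8]
6      -> [-8, 6]
over   -> [-8, 6, -8]
swap   -> [-8, -8, 6]
dup    -> [-8, -8, 6, 6]
drop   -> [-8, -8, 6]
swap   -> [-8, 6, -8]
drop   -> [-8, 6]
+      -> [-2]
negate -> [2]
drop   -> []
-5     -> [-5]
8      -> [-5, 8]
*      -> [-40]
dup    -> [-40, -40]
5      -> [-40, -40, 5]
-      -> [-40, -45]
dup    -> [-40, -45, -45]
over   -> [-40, -45, -45, -45]
negate -> [-40, -45, -45, 45]
rot    -> [-40, -45, 45, -45]
swap   -> [-40, -45, -45, 45]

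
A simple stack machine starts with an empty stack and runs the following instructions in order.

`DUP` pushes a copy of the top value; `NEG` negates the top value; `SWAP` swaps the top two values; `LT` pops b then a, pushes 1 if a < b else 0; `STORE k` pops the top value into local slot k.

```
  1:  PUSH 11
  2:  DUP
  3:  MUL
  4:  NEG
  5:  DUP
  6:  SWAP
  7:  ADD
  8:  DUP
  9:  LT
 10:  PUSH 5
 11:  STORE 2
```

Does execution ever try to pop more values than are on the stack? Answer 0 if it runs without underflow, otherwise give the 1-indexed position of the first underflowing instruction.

0

PUSH 11 : 11
DUP     : 11 11
MUL     : 121
NEG     : -121
DUP     : -121 -121
SWAP    : -121 -121
ADD     : -242
DUP     : -242 -242
LT      : 0
PUSH 5  : 0 5
STORE 2 : 0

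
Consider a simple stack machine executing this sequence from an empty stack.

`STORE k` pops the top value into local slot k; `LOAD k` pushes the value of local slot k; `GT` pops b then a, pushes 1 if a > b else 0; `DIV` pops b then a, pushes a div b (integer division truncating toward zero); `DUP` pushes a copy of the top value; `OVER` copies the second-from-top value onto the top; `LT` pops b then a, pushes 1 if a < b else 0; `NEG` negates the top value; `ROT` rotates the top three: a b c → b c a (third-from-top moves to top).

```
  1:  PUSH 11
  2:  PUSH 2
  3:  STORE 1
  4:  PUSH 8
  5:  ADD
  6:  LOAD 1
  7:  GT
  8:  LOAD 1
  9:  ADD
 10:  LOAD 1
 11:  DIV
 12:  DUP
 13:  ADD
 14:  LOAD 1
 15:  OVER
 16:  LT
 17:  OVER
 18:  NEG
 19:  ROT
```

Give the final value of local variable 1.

PUSH 11  11
PUSH 2   11 2
STORE 1  11
PUSH 8   11 8
ADD      19
LOAD 1   19 2
GT       1
LOAD 1   1 2
ADD      3
LOAD 1   3 2
DIV      1
DUP      1 1
ADD      2
LOAD 1   2 2
OVER     2 2 2
LT       2 0
OVER     2 0 2
NEG      2 0 -2
ROT      0 -2 2

2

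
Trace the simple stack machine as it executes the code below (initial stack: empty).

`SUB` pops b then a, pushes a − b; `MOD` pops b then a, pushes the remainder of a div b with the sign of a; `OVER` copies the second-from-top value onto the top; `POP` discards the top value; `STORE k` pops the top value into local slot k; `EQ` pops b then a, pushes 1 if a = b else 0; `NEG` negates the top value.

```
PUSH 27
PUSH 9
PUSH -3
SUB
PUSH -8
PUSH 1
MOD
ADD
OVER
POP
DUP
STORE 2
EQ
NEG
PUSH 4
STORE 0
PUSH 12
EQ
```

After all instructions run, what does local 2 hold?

12

PUSH 27 : [27]
PUSH 9  : [27, 9]
PUSH -3 : [27, 9, -3]
SUB     : [27, 12]
PUSH -8 : [27, 12, -8]
PUSH 1  : [27, 12, -8, 1]
MOD     : [27, 12, 0]
ADD     : [27, 12]
OVER    : [27, 12, 27]
POP     : [27, 12]
DUP     : [27, 12, 12]
STORE 2 : [27, 12]
EQ      : [0]
NEG     : [0]
PUSH 4  : [0, 4]
STORE 0 : [0]
PUSH 12 : [0, 12]
EQ      : [0]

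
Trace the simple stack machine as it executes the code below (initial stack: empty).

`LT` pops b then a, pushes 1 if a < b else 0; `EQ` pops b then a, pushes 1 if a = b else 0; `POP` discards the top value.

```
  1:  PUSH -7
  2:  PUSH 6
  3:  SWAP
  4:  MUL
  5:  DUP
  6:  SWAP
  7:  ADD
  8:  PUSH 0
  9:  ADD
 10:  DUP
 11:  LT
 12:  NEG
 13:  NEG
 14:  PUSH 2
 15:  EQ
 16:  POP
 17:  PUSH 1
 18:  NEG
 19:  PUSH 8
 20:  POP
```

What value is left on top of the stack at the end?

PUSH -7 : -7
PUSH 6  : -7 6
SWAP    : 6 -7
MUL     : -42
DUP     : -42 -42
SWAP    : -42 -42
ADD     : -84
PUSH 0  : -84 0
ADD     : -84
DUP     : -84 -84
LT      : 0
NEG     : 0
NEG     : 0
PUSH 2  : 0 2
EQ      : 0
POP     : (empty)
PUSH 1  : 1
NEG     : -1
PUSH 8  : -1 8
POP     : -1

-1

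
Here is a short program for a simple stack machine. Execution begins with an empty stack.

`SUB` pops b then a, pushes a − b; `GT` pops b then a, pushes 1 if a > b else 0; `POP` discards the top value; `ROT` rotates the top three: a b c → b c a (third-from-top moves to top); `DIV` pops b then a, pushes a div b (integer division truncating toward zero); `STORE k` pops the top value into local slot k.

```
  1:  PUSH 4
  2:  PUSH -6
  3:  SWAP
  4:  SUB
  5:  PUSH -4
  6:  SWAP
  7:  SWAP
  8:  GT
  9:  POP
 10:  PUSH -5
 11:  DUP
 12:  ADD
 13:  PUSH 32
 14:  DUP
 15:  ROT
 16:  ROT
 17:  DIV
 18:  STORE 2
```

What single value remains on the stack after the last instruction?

32

PUSH 4  : 4
PUSH -6 : 4 -6
SWAP    : -6 4
SUB     : -10
PUSH -4 : -10 -4
SWAP    : -4 -10
SWAP    : -10 -4
GT      : 0
POP     : (empty)
PUSH -5 : -5
DUP     : -5 -5
ADD     : -10
PUSH 32 : -10 32
DUP     : -10 32 32
ROT     : 32 32 -10
ROT     : 32 -10 32
DIV     : 32 0
STORE 2 : 32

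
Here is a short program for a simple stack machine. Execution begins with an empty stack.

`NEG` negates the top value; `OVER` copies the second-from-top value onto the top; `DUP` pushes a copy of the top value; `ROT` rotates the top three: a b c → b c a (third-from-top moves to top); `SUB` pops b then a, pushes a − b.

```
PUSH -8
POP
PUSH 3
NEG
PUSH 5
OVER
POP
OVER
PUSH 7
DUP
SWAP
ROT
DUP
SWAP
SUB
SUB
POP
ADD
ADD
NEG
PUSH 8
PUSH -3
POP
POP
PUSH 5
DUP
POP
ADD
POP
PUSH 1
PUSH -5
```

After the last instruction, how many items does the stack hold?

PUSH -8  -8
POP      (empty)
PUSH 3   3
NEG      -3
PUSH 5   -3 5
OVER     -3 5 -3
POP      -3 5
OVER     -3 5 -3
PUSH 7   -3 5 -3 7
DUP      -3 5 -3 7 7
SWAP     -3 5 -3 7 7
ROT      -3 5 7 7 -3
DUP      -3 5 7 7 -3 -3
SWAP     -3 5 7 7 -3 -3
SUB      -3 5 7 7 0
SUB      -3 5 7 7
POP      -3 5 7
ADD      -3 12
ADD      9
NEG      -9
PUSH 8   -9 8
PUSH -3  -9 8 -3
POP      -9 8
POP      -9
PUSH 5   -9 5
DUP      -9 5 5
POP      -9 5
ADD      -4
POP      (empty)
PUSH 1   1
PUSH -5  1 -5

2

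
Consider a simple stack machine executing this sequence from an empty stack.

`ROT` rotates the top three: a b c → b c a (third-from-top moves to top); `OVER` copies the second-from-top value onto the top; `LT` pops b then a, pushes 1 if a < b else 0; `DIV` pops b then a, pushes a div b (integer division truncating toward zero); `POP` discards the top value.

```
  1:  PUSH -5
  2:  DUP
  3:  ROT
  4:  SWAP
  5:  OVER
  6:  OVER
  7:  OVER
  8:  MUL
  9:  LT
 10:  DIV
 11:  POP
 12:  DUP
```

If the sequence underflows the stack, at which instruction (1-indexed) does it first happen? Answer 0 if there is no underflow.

3

PUSH -5 → [-5]
DUP     → [-5, -5]
ROT  — needs 3 operands, stack has 2 → underflow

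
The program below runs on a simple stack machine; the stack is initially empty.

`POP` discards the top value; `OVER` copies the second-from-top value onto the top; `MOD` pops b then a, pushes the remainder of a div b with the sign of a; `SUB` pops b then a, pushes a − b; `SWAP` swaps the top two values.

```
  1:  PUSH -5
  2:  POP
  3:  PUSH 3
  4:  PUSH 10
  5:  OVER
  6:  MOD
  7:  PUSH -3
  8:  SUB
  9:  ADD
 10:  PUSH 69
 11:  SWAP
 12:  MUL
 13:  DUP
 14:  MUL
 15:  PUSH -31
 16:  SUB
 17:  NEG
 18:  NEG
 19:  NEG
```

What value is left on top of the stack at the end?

PUSH -5   -5
POP       (empty)
PUSH 3    3
PUSH 10   3 10
OVER      3 10 3
MOD       3 1
PUSH -3   3 1 -3
SUB       3 4
ADD       7
PUSH 69   7 69
SWAP      69 7
MUL       483
DUP       483 483
MUL       233289
PUSH -31  233289 -31
SUB       233320
NEG       -233320
NEG       233320
NEG       -233320

-233320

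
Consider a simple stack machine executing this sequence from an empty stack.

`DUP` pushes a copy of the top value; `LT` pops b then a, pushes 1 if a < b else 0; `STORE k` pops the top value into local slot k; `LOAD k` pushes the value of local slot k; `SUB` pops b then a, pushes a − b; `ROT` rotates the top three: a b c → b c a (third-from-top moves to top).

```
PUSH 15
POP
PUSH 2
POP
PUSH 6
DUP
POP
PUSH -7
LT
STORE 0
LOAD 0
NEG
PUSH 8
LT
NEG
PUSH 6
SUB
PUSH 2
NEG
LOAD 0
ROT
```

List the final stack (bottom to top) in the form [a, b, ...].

PUSH 15 : 15
POP     : (empty)
PUSH 2  : 2
POP     : (empty)
PUSH 6  : 6
DUP     : 6 6
POP     : 6
PUSH -7 : 6 -7
LT      : 0
STORE 0 : (empty)
LOAD 0  : 0
NEG     : 0
PUSH 8  : 0 8
LT      : 1
NEG     : -1
PUSH 6  : -1 6
SUB     : -7
PUSH 2  : -7 2
NEG     : -7 -2
LOAD 0  : -7 -2 0
ROT     : -2 0 -7

[-2, 0, -7]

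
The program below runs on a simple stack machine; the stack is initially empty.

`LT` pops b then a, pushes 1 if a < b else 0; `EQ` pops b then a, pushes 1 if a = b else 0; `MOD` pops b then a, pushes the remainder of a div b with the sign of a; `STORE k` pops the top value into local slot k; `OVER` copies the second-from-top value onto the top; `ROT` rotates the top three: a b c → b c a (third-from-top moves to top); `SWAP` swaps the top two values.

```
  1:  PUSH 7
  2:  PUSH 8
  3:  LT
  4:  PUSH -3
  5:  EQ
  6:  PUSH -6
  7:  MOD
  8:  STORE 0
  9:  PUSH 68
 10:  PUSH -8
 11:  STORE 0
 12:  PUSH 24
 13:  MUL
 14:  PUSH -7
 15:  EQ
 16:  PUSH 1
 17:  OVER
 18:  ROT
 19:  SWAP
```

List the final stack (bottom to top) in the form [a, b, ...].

[1, 0, 0]

PUSH 7  → [7]
PUSH 8  → [7, 8]
LT      → [1]
PUSH -3 → [1, -3]
EQ      → [0]
PUSH -6 → [0, -6]
MOD     → [0]
STORE 0 → []
PUSH 68 → [68]
PUSH -8 → [68, -8]
STORE 0 → [68]
PUSH 24 → [68, 24]
MUL     → [1632]
PUSH -7 → [1632, -7]
EQ      → [0]
PUSH 1  → [0, 1]
OVER    → [0, 1, 0]
ROT     → [1, 0, 0]
SWAP    → [1, 0, 0]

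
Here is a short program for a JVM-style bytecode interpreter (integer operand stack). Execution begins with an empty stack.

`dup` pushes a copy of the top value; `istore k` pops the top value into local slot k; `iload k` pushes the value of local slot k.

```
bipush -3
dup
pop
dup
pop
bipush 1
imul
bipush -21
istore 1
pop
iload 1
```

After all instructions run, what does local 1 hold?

bipush -3  -> [-3]
dup        -> [-3, -3]
pop        -> [-3]
dup        -> [-3, -3]
pop        -> [-3]
bipush 1   -> [-3, 1]
imul       -> [-3]
bipush -21 -> [-3, -21]
istore 1   -> [-3]
pop        -> []
iload 1    -> [-21]

-21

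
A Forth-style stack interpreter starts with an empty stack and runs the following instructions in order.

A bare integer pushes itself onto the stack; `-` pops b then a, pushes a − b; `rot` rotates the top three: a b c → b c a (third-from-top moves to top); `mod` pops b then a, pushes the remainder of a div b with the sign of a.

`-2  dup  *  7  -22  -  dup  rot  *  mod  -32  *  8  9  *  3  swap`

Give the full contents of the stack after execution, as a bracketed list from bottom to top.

[-928, 3, 72]

-2   → [-2]
dup  → [-2, -2]
*    → [4]
7    → [4, 7]
-22  → [4, 7, -22]
-    → [4, 29]
dup  → [4, 29, 29]
rot  → [29, 29, 4]
*    → [29, 116]
mod  → [29]
-32  → [29, -32]
*    → [-928]
8    → [-928, 8]
9    → [-928, 8, 9]
*    → [-928, 72]
3    → [-928, 72, 3]
swap → [-928, 3, 72]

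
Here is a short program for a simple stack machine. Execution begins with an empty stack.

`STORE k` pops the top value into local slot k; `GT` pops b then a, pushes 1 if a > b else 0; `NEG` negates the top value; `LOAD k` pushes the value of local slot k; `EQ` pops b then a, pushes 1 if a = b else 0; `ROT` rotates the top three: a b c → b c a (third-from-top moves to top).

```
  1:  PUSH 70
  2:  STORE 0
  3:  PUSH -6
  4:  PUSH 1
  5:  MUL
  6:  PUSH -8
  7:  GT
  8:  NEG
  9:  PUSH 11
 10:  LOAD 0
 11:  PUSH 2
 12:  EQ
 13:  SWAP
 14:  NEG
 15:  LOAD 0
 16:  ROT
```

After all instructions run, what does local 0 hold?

70

PUSH 70 : 70
STORE 0 : (empty)
PUSH -6 : -6
PUSH 1  : -6 1
MUL     : -6
PUSH -8 : -6 -8
GT      : 1
NEG     : -1
PUSH 11 : -1 11
LOAD 0  : -1 11 70
PUSH 2  : -1 11 70 2
EQ      : -1 11 0
SWAP    : -1 0 11
NEG     : -1 0 -11
LOAD 0  : -1 0 -11 70
ROT     : -1 -11 70 0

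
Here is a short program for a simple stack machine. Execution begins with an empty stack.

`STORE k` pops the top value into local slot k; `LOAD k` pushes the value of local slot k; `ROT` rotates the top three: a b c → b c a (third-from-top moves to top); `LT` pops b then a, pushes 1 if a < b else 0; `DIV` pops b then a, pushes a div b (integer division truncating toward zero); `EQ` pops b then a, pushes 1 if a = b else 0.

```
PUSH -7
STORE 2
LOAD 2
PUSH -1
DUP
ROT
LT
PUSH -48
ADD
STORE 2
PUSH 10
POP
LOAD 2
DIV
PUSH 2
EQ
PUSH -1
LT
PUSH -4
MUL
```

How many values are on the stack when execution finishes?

PUSH -7   [-7]
STORE 2   []
LOAD 2    [-7]
PUSH -1   [-7, -1]
DUP       [-7, -1, -1]
ROT       [-1, -1, -7]
LT        [-1, 0]
PUSH -48  [-1, 0, -48]
ADD       [-1, -48]
STORE 2   [-1]
PUSH 10   [-1, 10]
POP       [-1]
LOAD 2    [-1, -48]
DIV       [0]
PUSH 2    [0, 2]
EQ        [0]
PUSH -1   [0, -1]
LT        [0]
PUSH -4   [0, -4]
MUL       [0]

1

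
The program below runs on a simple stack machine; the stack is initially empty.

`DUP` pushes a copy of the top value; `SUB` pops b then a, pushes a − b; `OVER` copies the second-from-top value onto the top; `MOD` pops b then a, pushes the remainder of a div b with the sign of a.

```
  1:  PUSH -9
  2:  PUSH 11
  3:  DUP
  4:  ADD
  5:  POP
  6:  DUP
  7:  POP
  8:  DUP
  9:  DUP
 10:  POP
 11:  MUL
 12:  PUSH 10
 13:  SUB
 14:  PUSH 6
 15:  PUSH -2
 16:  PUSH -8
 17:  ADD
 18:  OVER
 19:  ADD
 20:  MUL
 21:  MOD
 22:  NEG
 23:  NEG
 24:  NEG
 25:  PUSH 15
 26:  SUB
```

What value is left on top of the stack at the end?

-38

PUSH -9 -> [-9]
PUSH 11 -> [-9, 11]
DUP     -> [-9, 11, 11]
ADD     -> [-9, 22]
POP     -> [-9]
DUP     -> [-9, -9]
POP     -> [-9]
DUP     -> [-9, -9]
DUP     -> [-9, -9, -9]
POP     -> [-9, -9]
MUL     -> [81]
PUSH 10 -> [81, 10]
SUB     -> [71]
PUSH 6  -> [71, 6]
PUSH -2 -> [71, 6, -2]
PUSH -8 -> [71, 6, -2, -8]
ADD     -> [71, 6, -10]
OVER    -> [71, 6, -10, 6]
ADD     -> [71, 6, -4]
MUL     -> [71, -24]
MOD     -> [23]
NEG     -> [-23]
NEG     -> [23]
NEG     -> [-23]
PUSH 15 -> [-23, 15]
SUB     -> [-38]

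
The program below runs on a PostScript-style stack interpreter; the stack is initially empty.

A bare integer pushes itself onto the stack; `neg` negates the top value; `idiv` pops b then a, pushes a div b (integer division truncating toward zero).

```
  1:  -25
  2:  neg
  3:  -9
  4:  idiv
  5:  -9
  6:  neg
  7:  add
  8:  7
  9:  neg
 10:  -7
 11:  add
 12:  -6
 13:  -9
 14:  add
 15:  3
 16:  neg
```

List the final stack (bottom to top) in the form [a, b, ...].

[7, -14, -15, -3]

-25   -25
neg   25
-9    25 -9
idiv  -2
-9    -2 -9
neg   -2 9
add   7
7     7 7
neg   7 -7
-7    7 -7 -7
add   7 -14
-6    7 -14 -6
-9    7 -14 -6 -9
add   7 -14 -15
3     7 -14 -15 3
neg   7 -14 -15 -3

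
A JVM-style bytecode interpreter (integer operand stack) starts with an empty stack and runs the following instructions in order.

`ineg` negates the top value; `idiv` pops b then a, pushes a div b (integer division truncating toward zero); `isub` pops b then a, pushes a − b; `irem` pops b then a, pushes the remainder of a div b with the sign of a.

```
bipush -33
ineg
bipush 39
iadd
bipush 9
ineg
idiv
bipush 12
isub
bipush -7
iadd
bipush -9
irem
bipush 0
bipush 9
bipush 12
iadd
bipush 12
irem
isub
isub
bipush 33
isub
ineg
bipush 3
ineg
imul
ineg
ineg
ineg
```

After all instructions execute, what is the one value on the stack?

bipush -33 -> [-33]
ineg       -> [33]
bipush 39  -> [33, 39]
iadd       -> [72]
bipush 9   -> [72, 9]
ineg       -> [72, -9]
idiv       -> [-8]
bipush 12  -> [-8, 12]
isub       -> [-20]
bipush -7  -> [-20, -7]
iadd       -> [-27]
bipush -9  -> [-27, -9]
irem       -> [0]
bipush 0   -> [0, 0]
bipush 9   -> [0, 0, 9]
bipush 12  -> [0, 0, 9, 12]
iadd       -> [0, 0, 21]
bipush 12  -> [0, 0, 21, 12]
irem       -> [0, 0, 9]
isub       -> [0, -9]
isub       -> [9]
bipush 33  -> [9, 33]
isub       -> [-24]
ineg       -> [24]
bipush 3   -> [24, 3]
ineg       -> [24, -3]
imul       -> [-72]
ineg       -> [72]
ineg       -> [-72]
ineg       -> [72]

72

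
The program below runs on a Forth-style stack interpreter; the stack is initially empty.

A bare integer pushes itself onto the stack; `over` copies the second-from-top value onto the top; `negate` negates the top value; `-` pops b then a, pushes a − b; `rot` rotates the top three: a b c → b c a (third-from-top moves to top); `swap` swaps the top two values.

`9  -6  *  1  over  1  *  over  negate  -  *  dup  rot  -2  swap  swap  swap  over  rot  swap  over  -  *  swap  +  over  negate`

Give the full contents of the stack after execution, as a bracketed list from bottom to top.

9      → 9
-6     → 9 -6
*      → -54
1      → -54 1
over   → -54 1 -54
1      → -54 1 -54 1
*      → -54 1 -54
over   → -54 1 -54 1
negate → -54 1 -54 -1
-      → -54 1 -53
*      → -54 -53
dup    → -54 -53 -53
rot    → -53 -53 -54
-2     → -53 -53 -54 -2
swap   → -53 -53 -2 -54
swap   → -53 -53 -54 -2
swap   → -53 -53 -2 -54
over   → -53 -53 -2 -54 -2
rot    → -53 -53 -54 -2 -2
swap   → -53 -53 -54 -2 -2
over   → -53 -53 -54 -2 -2 -2
-      → -53 -53 -54 -2 0
*      → -53 -53 -54 0
swap   → -53 -53 0 -54
+      → -53 -53 -54
over   → -53 -53 -54 -53
negate → -53 -53 -54 53

[-53, -53, -54, 53]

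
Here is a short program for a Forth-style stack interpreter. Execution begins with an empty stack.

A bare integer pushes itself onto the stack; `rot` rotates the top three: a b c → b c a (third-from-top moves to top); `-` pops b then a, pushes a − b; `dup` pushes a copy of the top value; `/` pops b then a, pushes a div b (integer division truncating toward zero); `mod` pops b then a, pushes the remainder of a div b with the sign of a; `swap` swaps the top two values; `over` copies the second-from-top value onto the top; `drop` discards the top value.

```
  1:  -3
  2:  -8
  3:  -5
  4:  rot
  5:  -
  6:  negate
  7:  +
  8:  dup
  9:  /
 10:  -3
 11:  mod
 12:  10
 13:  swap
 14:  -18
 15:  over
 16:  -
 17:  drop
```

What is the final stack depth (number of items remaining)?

2

-3     : [-3]
-8     : [-3, -8]
-5     : [-3, -8, -5]
rot    : [-8, -5, -3]
-      : [-8, -2]
negate : [-8, 2]
+      : [-6]
dup    : [-6, -6]
/      : [1]
-3     : [1, -3]
mod    : [1]
10     : [1, 10]
swap   : [10, 1]
-18    : [10, 1, -18]
over   : [10, 1, -18, 1]
-      : [10, 1, -19]
drop   : [10, 1]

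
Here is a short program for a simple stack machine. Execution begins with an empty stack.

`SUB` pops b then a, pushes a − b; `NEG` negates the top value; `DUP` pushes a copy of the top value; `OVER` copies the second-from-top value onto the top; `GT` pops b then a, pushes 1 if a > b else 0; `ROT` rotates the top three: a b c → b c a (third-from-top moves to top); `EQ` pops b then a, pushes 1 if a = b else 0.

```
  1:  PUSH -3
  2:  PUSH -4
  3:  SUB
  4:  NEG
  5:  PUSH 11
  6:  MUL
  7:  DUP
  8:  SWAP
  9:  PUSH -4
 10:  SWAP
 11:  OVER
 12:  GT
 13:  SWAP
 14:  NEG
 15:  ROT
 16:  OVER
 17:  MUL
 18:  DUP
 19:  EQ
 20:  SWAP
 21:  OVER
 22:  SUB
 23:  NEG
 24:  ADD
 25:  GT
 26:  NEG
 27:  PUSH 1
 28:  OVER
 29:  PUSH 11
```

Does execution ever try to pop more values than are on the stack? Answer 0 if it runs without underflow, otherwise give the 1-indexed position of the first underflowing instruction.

0

PUSH -3  -3
PUSH -4  -3 -4
SUB      1
NEG      -1
PUSH 11  -1 11
MUL      -11
DUP      -11 -11
SWAP     -11 -11
PUSH -4  -11 -11 -4
SWAP     -11 -4 -11
OVER     -11 -4 -11 -4
GT       -11 -4 0
SWAP     -11 0 -4
NEG      -11 0 4
ROT      0 4 -11
OVER     0 4 -11 4
MUL      0 4 -44
DUP      0 4 -44 -44
EQ       0 4 1
SWAP     0 1 4
OVER     0 1 4 1
SUB      0 1 3
NEG      0 1 -3
ADD      0 -2
GT       1
NEG      -1
PUSH 1   -1 1
OVER     -1 1 -1
PUSH 11  -1 1 -1 11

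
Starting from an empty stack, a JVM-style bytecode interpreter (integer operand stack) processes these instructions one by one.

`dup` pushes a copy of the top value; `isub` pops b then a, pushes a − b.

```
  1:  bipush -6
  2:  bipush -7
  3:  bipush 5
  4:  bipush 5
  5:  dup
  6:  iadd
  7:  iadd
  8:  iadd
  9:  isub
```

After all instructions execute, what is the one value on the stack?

-14

bipush -6 → [-6]
bipush -7 → [-6, -7]
bipush 5  → [-6, -7, 5]
bipush 5  → [-6, -7, 5, 5]
dup       → [-6, -7, 5, 5, 5]
iadd      → [-6, -7, 5, 10]
iadd      → [-6, -7, 15]
iadd      → [-6, 8]
isub      → [-14]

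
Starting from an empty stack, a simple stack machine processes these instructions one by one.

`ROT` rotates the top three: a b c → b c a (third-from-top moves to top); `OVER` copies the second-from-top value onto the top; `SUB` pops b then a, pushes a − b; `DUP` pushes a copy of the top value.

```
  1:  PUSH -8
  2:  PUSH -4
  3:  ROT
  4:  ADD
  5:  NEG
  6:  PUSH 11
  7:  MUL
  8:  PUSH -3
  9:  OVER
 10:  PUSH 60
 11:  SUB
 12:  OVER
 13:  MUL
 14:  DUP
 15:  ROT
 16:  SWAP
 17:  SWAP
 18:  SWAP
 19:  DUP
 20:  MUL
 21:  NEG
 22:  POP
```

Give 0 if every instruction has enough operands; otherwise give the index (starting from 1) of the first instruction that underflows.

3

PUSH -8 : [-8]
PUSH -4 : [-8, -4]
ROT  — needs 3 operands, stack has 2 → underflow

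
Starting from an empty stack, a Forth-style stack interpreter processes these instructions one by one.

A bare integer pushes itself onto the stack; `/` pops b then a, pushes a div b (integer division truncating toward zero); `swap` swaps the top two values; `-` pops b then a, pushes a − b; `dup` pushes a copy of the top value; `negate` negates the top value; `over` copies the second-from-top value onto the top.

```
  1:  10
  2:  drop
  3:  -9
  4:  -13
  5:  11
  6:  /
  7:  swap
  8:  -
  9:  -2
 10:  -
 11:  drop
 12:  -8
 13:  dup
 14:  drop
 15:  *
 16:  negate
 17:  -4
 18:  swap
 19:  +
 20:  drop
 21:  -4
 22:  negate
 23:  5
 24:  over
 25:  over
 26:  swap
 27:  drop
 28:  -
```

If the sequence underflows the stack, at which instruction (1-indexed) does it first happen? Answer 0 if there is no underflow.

10    10
drop  (empty)
-9    -9
-13   -9 -13
11    -9 -13 11
/     -9 -1
swap  -1 -9
-     8
-2    8 -2
-     10
drop  (empty)
-8    -8
dup   -8 -8
drop  -8
*  — needs 2 operands, stack has 1 → underflow

15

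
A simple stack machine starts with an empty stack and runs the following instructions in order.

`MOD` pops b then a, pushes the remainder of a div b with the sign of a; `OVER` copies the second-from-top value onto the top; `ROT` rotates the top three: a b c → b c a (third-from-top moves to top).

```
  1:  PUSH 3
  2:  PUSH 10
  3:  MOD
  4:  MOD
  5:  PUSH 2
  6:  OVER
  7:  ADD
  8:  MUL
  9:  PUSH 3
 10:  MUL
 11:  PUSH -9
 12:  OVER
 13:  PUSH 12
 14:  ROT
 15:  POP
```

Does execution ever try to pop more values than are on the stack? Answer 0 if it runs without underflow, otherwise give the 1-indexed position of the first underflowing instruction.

PUSH 3  -> 3
PUSH 10 -> 3 10
MOD     -> 3
MOD  — needs 2 operands, stack has 1 → underflow

4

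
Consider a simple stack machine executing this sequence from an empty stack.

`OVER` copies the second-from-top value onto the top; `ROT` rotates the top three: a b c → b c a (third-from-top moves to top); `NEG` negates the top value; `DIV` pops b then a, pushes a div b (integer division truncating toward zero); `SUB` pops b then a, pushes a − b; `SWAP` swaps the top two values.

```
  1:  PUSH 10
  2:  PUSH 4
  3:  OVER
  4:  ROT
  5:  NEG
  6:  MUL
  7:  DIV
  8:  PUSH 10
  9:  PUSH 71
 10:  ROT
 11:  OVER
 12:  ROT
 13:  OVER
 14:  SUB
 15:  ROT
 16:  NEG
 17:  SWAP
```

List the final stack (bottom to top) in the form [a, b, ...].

PUSH 10 : [10]
PUSH 4  : [10, 4]
OVER    : [10, 4, 10]
ROT     : [4, 10, 10]
NEG     : [4, 10, -10]
MUL     : [4, -100]
DIV     : [0]
PUSH 10 : [0, 10]
PUSH 71 : [0, 10, 71]
ROT     : [10, 71, 0]
OVER    : [10, 71, 0, 71]
ROT     : [10, 0, 71, 71]
OVER    : [10, 0, 71, 71, 71]
SUB     : [10, 0, 71, 0]
ROT     : [10, 71, 0, 0]
NEG     : [10, 71, 0, 0]
SWAP    : [10, 71, 0, 0]

[10, 71, 0, 0]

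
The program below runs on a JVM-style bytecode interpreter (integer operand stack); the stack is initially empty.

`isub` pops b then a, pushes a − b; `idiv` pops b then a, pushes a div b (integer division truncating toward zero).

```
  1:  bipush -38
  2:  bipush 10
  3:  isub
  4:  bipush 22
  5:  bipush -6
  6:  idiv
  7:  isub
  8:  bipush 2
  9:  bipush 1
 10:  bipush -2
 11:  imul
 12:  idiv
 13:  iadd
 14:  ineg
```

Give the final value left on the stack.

bipush -38 -> [-38]
bipush 10  -> [-38, 10]
isub       -> [-48]
bipush 22  -> [-48, 22]
bipush -6  -> [-48, 22, -6]
idiv       -> [-48, -3]
isub       -> [-45]
bipush 2   -> [-45, 2]
bipush 1   -> [-45, 2, 1]
bipush -2  -> [-45, 2, 1, -2]
imul       -> [-45, 2, -2]
idiv       -> [-45, -1]
iadd       -> [-46]
ineg       -> [46]

46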